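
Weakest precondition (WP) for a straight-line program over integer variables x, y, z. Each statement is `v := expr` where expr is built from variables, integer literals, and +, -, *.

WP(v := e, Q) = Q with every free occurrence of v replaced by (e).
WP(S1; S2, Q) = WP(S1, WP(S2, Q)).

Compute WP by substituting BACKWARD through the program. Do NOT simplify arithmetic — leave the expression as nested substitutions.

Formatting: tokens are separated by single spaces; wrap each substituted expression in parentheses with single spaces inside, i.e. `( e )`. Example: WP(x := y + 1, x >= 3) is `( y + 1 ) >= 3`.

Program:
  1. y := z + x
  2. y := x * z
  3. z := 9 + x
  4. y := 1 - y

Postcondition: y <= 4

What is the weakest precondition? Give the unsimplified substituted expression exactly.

Answer: ( 1 - ( x * z ) ) <= 4

Derivation:
post: y <= 4
stmt 4: y := 1 - y  -- replace 1 occurrence(s) of y with (1 - y)
  => ( 1 - y ) <= 4
stmt 3: z := 9 + x  -- replace 0 occurrence(s) of z with (9 + x)
  => ( 1 - y ) <= 4
stmt 2: y := x * z  -- replace 1 occurrence(s) of y with (x * z)
  => ( 1 - ( x * z ) ) <= 4
stmt 1: y := z + x  -- replace 0 occurrence(s) of y with (z + x)
  => ( 1 - ( x * z ) ) <= 4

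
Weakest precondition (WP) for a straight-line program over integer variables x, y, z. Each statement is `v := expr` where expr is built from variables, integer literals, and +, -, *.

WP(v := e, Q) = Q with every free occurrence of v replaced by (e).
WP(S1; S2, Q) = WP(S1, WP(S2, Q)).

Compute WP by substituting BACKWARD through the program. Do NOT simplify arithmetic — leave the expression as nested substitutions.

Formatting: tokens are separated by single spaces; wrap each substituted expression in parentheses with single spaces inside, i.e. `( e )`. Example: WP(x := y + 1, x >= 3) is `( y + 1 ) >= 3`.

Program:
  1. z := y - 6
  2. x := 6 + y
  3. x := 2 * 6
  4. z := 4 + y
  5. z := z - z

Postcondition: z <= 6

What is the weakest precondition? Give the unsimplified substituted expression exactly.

post: z <= 6
stmt 5: z := z - z  -- replace 1 occurrence(s) of z with (z - z)
  => ( z - z ) <= 6
stmt 4: z := 4 + y  -- replace 2 occurrence(s) of z with (4 + y)
  => ( ( 4 + y ) - ( 4 + y ) ) <= 6
stmt 3: x := 2 * 6  -- replace 0 occurrence(s) of x with (2 * 6)
  => ( ( 4 + y ) - ( 4 + y ) ) <= 6
stmt 2: x := 6 + y  -- replace 0 occurrence(s) of x with (6 + y)
  => ( ( 4 + y ) - ( 4 + y ) ) <= 6
stmt 1: z := y - 6  -- replace 0 occurrence(s) of z with (y - 6)
  => ( ( 4 + y ) - ( 4 + y ) ) <= 6

Answer: ( ( 4 + y ) - ( 4 + y ) ) <= 6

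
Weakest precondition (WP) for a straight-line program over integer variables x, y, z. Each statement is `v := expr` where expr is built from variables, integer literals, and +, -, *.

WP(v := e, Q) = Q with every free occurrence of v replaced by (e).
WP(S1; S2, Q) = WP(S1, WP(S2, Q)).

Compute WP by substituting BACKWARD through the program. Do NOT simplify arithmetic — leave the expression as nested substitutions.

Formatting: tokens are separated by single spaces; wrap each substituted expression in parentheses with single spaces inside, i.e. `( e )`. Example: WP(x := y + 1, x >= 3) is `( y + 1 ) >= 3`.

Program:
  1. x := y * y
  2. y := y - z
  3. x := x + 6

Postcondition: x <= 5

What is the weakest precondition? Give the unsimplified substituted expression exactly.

post: x <= 5
stmt 3: x := x + 6  -- replace 1 occurrence(s) of x with (x + 6)
  => ( x + 6 ) <= 5
stmt 2: y := y - z  -- replace 0 occurrence(s) of y with (y - z)
  => ( x + 6 ) <= 5
stmt 1: x := y * y  -- replace 1 occurrence(s) of x with (y * y)
  => ( ( y * y ) + 6 ) <= 5

Answer: ( ( y * y ) + 6 ) <= 5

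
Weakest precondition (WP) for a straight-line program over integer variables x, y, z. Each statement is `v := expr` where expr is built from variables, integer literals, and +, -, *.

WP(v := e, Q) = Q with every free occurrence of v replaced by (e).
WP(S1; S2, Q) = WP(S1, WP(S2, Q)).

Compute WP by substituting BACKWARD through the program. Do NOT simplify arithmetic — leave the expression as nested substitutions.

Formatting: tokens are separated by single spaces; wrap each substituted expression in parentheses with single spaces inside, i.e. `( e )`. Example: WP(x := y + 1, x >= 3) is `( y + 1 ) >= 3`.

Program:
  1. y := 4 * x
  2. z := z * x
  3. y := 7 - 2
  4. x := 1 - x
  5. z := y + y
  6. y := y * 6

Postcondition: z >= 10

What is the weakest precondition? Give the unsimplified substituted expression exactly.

post: z >= 10
stmt 6: y := y * 6  -- replace 0 occurrence(s) of y with (y * 6)
  => z >= 10
stmt 5: z := y + y  -- replace 1 occurrence(s) of z with (y + y)
  => ( y + y ) >= 10
stmt 4: x := 1 - x  -- replace 0 occurrence(s) of x with (1 - x)
  => ( y + y ) >= 10
stmt 3: y := 7 - 2  -- replace 2 occurrence(s) of y with (7 - 2)
  => ( ( 7 - 2 ) + ( 7 - 2 ) ) >= 10
stmt 2: z := z * x  -- replace 0 occurrence(s) of z with (z * x)
  => ( ( 7 - 2 ) + ( 7 - 2 ) ) >= 10
stmt 1: y := 4 * x  -- replace 0 occurrence(s) of y with (4 * x)
  => ( ( 7 - 2 ) + ( 7 - 2 ) ) >= 10

Answer: ( ( 7 - 2 ) + ( 7 - 2 ) ) >= 10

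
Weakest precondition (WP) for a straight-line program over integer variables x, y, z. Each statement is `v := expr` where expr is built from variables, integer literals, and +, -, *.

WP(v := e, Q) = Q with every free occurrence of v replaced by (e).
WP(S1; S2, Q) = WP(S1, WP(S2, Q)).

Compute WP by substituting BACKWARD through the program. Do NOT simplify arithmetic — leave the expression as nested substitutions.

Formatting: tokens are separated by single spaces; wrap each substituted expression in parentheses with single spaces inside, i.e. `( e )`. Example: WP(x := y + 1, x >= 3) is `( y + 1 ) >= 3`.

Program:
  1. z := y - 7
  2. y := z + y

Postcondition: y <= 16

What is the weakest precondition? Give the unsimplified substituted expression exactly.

Answer: ( ( y - 7 ) + y ) <= 16

Derivation:
post: y <= 16
stmt 2: y := z + y  -- replace 1 occurrence(s) of y with (z + y)
  => ( z + y ) <= 16
stmt 1: z := y - 7  -- replace 1 occurrence(s) of z with (y - 7)
  => ( ( y - 7 ) + y ) <= 16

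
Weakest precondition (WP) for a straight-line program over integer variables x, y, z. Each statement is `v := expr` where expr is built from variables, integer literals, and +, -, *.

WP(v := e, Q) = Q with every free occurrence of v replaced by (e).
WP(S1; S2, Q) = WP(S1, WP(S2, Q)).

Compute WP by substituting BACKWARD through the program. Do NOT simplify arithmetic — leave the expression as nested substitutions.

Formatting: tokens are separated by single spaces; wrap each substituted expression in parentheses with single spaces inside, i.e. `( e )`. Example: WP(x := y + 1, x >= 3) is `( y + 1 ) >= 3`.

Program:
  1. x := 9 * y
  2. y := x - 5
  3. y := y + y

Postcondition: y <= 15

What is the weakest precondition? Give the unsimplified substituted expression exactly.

post: y <= 15
stmt 3: y := y + y  -- replace 1 occurrence(s) of y with (y + y)
  => ( y + y ) <= 15
stmt 2: y := x - 5  -- replace 2 occurrence(s) of y with (x - 5)
  => ( ( x - 5 ) + ( x - 5 ) ) <= 15
stmt 1: x := 9 * y  -- replace 2 occurrence(s) of x with (9 * y)
  => ( ( ( 9 * y ) - 5 ) + ( ( 9 * y ) - 5 ) ) <= 15

Answer: ( ( ( 9 * y ) - 5 ) + ( ( 9 * y ) - 5 ) ) <= 15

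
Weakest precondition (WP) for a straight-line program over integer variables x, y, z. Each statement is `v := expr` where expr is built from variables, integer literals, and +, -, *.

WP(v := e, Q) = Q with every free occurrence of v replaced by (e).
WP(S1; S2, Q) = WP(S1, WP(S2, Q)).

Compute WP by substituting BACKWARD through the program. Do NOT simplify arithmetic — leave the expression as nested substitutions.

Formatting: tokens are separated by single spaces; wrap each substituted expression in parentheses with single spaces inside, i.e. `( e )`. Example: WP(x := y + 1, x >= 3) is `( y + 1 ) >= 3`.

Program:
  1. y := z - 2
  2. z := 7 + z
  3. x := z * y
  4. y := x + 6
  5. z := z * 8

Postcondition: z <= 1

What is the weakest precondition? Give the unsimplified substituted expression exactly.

Answer: ( ( 7 + z ) * 8 ) <= 1

Derivation:
post: z <= 1
stmt 5: z := z * 8  -- replace 1 occurrence(s) of z with (z * 8)
  => ( z * 8 ) <= 1
stmt 4: y := x + 6  -- replace 0 occurrence(s) of y with (x + 6)
  => ( z * 8 ) <= 1
stmt 3: x := z * y  -- replace 0 occurrence(s) of x with (z * y)
  => ( z * 8 ) <= 1
stmt 2: z := 7 + z  -- replace 1 occurrence(s) of z with (7 + z)
  => ( ( 7 + z ) * 8 ) <= 1
stmt 1: y := z - 2  -- replace 0 occurrence(s) of y with (z - 2)
  => ( ( 7 + z ) * 8 ) <= 1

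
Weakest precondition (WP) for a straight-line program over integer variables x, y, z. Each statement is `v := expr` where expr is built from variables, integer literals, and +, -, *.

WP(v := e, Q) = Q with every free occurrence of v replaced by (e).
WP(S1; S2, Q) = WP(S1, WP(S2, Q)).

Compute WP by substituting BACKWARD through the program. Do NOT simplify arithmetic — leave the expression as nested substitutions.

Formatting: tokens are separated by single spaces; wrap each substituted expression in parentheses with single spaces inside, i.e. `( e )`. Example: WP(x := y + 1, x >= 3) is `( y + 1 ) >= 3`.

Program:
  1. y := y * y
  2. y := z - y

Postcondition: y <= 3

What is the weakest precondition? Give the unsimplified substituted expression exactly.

Answer: ( z - ( y * y ) ) <= 3

Derivation:
post: y <= 3
stmt 2: y := z - y  -- replace 1 occurrence(s) of y with (z - y)
  => ( z - y ) <= 3
stmt 1: y := y * y  -- replace 1 occurrence(s) of y with (y * y)
  => ( z - ( y * y ) ) <= 3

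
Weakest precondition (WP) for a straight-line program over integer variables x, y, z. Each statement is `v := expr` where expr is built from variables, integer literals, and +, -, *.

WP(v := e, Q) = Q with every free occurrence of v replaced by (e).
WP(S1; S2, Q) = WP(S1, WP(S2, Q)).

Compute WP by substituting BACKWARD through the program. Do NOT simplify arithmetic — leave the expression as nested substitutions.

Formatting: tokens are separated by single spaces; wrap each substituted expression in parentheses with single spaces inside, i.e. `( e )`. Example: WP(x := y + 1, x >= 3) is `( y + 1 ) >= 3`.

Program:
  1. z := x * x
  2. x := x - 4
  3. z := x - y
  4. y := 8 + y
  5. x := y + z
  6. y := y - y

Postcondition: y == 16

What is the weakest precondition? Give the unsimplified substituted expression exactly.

Answer: ( ( 8 + y ) - ( 8 + y ) ) == 16

Derivation:
post: y == 16
stmt 6: y := y - y  -- replace 1 occurrence(s) of y with (y - y)
  => ( y - y ) == 16
stmt 5: x := y + z  -- replace 0 occurrence(s) of x with (y + z)
  => ( y - y ) == 16
stmt 4: y := 8 + y  -- replace 2 occurrence(s) of y with (8 + y)
  => ( ( 8 + y ) - ( 8 + y ) ) == 16
stmt 3: z := x - y  -- replace 0 occurrence(s) of z with (x - y)
  => ( ( 8 + y ) - ( 8 + y ) ) == 16
stmt 2: x := x - 4  -- replace 0 occurrence(s) of x with (x - 4)
  => ( ( 8 + y ) - ( 8 + y ) ) == 16
stmt 1: z := x * x  -- replace 0 occurrence(s) of z with (x * x)
  => ( ( 8 + y ) - ( 8 + y ) ) == 16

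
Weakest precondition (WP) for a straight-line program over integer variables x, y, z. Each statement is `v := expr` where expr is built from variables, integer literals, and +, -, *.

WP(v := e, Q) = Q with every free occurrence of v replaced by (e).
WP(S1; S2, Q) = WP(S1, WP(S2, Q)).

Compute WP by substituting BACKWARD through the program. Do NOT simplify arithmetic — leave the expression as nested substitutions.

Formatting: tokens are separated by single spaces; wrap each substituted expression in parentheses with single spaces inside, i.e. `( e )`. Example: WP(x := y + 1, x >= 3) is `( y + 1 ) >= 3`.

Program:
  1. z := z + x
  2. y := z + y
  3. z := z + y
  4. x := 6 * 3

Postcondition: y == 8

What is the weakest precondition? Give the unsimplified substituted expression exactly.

post: y == 8
stmt 4: x := 6 * 3  -- replace 0 occurrence(s) of x with (6 * 3)
  => y == 8
stmt 3: z := z + y  -- replace 0 occurrence(s) of z with (z + y)
  => y == 8
stmt 2: y := z + y  -- replace 1 occurrence(s) of y with (z + y)
  => ( z + y ) == 8
stmt 1: z := z + x  -- replace 1 occurrence(s) of z with (z + x)
  => ( ( z + x ) + y ) == 8

Answer: ( ( z + x ) + y ) == 8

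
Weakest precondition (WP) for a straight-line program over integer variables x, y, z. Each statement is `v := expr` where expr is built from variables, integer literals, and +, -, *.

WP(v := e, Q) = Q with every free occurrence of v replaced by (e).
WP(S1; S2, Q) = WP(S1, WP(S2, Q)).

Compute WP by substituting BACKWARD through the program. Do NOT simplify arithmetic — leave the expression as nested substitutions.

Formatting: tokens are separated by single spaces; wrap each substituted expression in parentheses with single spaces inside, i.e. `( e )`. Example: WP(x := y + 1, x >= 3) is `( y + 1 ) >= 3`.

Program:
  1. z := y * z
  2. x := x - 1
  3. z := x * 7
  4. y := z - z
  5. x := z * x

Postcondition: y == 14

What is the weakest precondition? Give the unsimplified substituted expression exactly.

post: y == 14
stmt 5: x := z * x  -- replace 0 occurrence(s) of x with (z * x)
  => y == 14
stmt 4: y := z - z  -- replace 1 occurrence(s) of y with (z - z)
  => ( z - z ) == 14
stmt 3: z := x * 7  -- replace 2 occurrence(s) of z with (x * 7)
  => ( ( x * 7 ) - ( x * 7 ) ) == 14
stmt 2: x := x - 1  -- replace 2 occurrence(s) of x with (x - 1)
  => ( ( ( x - 1 ) * 7 ) - ( ( x - 1 ) * 7 ) ) == 14
stmt 1: z := y * z  -- replace 0 occurrence(s) of z with (y * z)
  => ( ( ( x - 1 ) * 7 ) - ( ( x - 1 ) * 7 ) ) == 14

Answer: ( ( ( x - 1 ) * 7 ) - ( ( x - 1 ) * 7 ) ) == 14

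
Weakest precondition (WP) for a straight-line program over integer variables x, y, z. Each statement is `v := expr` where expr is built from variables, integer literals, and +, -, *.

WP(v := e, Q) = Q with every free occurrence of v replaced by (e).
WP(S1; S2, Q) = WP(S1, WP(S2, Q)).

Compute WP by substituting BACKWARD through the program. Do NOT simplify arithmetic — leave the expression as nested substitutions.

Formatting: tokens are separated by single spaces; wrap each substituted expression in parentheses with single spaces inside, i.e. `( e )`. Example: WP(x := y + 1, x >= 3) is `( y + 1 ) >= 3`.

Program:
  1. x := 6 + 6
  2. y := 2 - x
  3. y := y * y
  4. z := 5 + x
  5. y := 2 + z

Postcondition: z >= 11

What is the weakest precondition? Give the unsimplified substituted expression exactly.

post: z >= 11
stmt 5: y := 2 + z  -- replace 0 occurrence(s) of y with (2 + z)
  => z >= 11
stmt 4: z := 5 + x  -- replace 1 occurrence(s) of z with (5 + x)
  => ( 5 + x ) >= 11
stmt 3: y := y * y  -- replace 0 occurrence(s) of y with (y * y)
  => ( 5 + x ) >= 11
stmt 2: y := 2 - x  -- replace 0 occurrence(s) of y with (2 - x)
  => ( 5 + x ) >= 11
stmt 1: x := 6 + 6  -- replace 1 occurrence(s) of x with (6 + 6)
  => ( 5 + ( 6 + 6 ) ) >= 11

Answer: ( 5 + ( 6 + 6 ) ) >= 11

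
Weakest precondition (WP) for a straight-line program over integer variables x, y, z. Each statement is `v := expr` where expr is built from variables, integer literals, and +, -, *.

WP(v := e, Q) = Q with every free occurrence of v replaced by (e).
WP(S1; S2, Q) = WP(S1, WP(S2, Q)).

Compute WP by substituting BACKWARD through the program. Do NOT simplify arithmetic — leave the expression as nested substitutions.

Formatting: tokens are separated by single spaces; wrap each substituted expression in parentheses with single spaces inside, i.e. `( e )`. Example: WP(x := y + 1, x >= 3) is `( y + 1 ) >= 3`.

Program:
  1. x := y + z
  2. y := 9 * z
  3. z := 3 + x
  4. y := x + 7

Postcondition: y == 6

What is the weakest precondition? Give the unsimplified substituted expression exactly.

Answer: ( ( y + z ) + 7 ) == 6

Derivation:
post: y == 6
stmt 4: y := x + 7  -- replace 1 occurrence(s) of y with (x + 7)
  => ( x + 7 ) == 6
stmt 3: z := 3 + x  -- replace 0 occurrence(s) of z with (3 + x)
  => ( x + 7 ) == 6
stmt 2: y := 9 * z  -- replace 0 occurrence(s) of y with (9 * z)
  => ( x + 7 ) == 6
stmt 1: x := y + z  -- replace 1 occurrence(s) of x with (y + z)
  => ( ( y + z ) + 7 ) == 6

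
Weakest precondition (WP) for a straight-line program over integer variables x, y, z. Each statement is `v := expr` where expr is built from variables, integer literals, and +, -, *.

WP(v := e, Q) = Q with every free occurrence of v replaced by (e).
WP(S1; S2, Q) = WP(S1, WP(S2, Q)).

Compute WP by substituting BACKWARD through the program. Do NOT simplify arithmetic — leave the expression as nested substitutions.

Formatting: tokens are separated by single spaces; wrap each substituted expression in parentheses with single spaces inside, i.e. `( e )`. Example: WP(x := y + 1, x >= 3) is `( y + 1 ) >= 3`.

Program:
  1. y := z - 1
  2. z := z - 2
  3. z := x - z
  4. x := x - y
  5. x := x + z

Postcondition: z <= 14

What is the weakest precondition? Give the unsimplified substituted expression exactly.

post: z <= 14
stmt 5: x := x + z  -- replace 0 occurrence(s) of x with (x + z)
  => z <= 14
stmt 4: x := x - y  -- replace 0 occurrence(s) of x with (x - y)
  => z <= 14
stmt 3: z := x - z  -- replace 1 occurrence(s) of z with (x - z)
  => ( x - z ) <= 14
stmt 2: z := z - 2  -- replace 1 occurrence(s) of z with (z - 2)
  => ( x - ( z - 2 ) ) <= 14
stmt 1: y := z - 1  -- replace 0 occurrence(s) of y with (z - 1)
  => ( x - ( z - 2 ) ) <= 14

Answer: ( x - ( z - 2 ) ) <= 14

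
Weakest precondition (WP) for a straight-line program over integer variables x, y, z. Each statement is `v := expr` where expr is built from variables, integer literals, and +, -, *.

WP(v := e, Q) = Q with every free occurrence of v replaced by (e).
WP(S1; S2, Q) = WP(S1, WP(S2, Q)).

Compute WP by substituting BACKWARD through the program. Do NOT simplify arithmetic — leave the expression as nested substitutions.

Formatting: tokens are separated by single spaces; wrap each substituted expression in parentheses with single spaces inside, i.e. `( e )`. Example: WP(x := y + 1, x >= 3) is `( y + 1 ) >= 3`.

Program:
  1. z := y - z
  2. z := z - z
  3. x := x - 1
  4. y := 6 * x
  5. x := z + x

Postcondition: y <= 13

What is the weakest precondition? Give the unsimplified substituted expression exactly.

Answer: ( 6 * ( x - 1 ) ) <= 13

Derivation:
post: y <= 13
stmt 5: x := z + x  -- replace 0 occurrence(s) of x with (z + x)
  => y <= 13
stmt 4: y := 6 * x  -- replace 1 occurrence(s) of y with (6 * x)
  => ( 6 * x ) <= 13
stmt 3: x := x - 1  -- replace 1 occurrence(s) of x with (x - 1)
  => ( 6 * ( x - 1 ) ) <= 13
stmt 2: z := z - z  -- replace 0 occurrence(s) of z with (z - z)
  => ( 6 * ( x - 1 ) ) <= 13
stmt 1: z := y - z  -- replace 0 occurrence(s) of z with (y - z)
  => ( 6 * ( x - 1 ) ) <= 13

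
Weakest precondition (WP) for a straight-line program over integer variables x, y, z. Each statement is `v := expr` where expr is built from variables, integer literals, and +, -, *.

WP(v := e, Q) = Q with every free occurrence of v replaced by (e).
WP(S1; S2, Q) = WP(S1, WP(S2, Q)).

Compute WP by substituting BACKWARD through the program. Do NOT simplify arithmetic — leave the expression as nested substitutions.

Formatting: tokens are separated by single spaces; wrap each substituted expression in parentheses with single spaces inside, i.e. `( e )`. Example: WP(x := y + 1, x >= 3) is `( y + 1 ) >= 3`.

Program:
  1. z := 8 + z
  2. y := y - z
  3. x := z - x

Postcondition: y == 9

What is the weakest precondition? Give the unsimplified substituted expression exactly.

post: y == 9
stmt 3: x := z - x  -- replace 0 occurrence(s) of x with (z - x)
  => y == 9
stmt 2: y := y - z  -- replace 1 occurrence(s) of y with (y - z)
  => ( y - z ) == 9
stmt 1: z := 8 + z  -- replace 1 occurrence(s) of z with (8 + z)
  => ( y - ( 8 + z ) ) == 9

Answer: ( y - ( 8 + z ) ) == 9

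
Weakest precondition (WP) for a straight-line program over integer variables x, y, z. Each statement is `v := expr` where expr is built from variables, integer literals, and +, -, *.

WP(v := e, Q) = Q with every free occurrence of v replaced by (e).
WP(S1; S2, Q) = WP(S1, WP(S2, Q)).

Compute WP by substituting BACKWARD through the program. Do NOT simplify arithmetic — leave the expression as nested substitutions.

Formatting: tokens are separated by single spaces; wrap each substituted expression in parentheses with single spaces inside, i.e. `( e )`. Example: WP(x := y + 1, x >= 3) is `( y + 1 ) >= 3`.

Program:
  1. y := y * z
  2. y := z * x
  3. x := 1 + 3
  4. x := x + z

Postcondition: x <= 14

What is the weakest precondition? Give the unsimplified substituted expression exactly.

post: x <= 14
stmt 4: x := x + z  -- replace 1 occurrence(s) of x with (x + z)
  => ( x + z ) <= 14
stmt 3: x := 1 + 3  -- replace 1 occurrence(s) of x with (1 + 3)
  => ( ( 1 + 3 ) + z ) <= 14
stmt 2: y := z * x  -- replace 0 occurrence(s) of y with (z * x)
  => ( ( 1 + 3 ) + z ) <= 14
stmt 1: y := y * z  -- replace 0 occurrence(s) of y with (y * z)
  => ( ( 1 + 3 ) + z ) <= 14

Answer: ( ( 1 + 3 ) + z ) <= 14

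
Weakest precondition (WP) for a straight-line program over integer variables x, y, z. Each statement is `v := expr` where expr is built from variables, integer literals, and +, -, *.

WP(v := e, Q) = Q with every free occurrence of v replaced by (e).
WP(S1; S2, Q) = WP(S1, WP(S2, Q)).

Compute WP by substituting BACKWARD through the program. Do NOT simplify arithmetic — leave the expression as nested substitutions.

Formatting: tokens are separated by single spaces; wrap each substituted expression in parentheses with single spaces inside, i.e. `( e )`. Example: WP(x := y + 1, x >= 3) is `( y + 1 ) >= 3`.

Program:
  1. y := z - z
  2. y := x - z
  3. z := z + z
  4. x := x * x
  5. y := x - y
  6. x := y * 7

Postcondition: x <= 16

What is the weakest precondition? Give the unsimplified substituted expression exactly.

Answer: ( ( ( x * x ) - ( x - z ) ) * 7 ) <= 16

Derivation:
post: x <= 16
stmt 6: x := y * 7  -- replace 1 occurrence(s) of x with (y * 7)
  => ( y * 7 ) <= 16
stmt 5: y := x - y  -- replace 1 occurrence(s) of y with (x - y)
  => ( ( x - y ) * 7 ) <= 16
stmt 4: x := x * x  -- replace 1 occurrence(s) of x with (x * x)
  => ( ( ( x * x ) - y ) * 7 ) <= 16
stmt 3: z := z + z  -- replace 0 occurrence(s) of z with (z + z)
  => ( ( ( x * x ) - y ) * 7 ) <= 16
stmt 2: y := x - z  -- replace 1 occurrence(s) of y with (x - z)
  => ( ( ( x * x ) - ( x - z ) ) * 7 ) <= 16
stmt 1: y := z - z  -- replace 0 occurrence(s) of y with (z - z)
  => ( ( ( x * x ) - ( x - z ) ) * 7 ) <= 16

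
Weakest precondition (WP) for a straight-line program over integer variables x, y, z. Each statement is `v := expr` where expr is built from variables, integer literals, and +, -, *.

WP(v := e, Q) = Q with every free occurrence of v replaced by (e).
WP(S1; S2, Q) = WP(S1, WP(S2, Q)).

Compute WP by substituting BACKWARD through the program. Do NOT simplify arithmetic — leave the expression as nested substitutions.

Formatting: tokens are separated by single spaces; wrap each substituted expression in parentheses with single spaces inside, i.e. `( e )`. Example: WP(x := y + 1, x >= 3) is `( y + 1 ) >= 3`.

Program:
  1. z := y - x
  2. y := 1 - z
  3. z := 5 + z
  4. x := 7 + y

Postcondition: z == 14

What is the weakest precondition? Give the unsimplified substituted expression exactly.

Answer: ( 5 + ( y - x ) ) == 14

Derivation:
post: z == 14
stmt 4: x := 7 + y  -- replace 0 occurrence(s) of x with (7 + y)
  => z == 14
stmt 3: z := 5 + z  -- replace 1 occurrence(s) of z with (5 + z)
  => ( 5 + z ) == 14
stmt 2: y := 1 - z  -- replace 0 occurrence(s) of y with (1 - z)
  => ( 5 + z ) == 14
stmt 1: z := y - x  -- replace 1 occurrence(s) of z with (y - x)
  => ( 5 + ( y - x ) ) == 14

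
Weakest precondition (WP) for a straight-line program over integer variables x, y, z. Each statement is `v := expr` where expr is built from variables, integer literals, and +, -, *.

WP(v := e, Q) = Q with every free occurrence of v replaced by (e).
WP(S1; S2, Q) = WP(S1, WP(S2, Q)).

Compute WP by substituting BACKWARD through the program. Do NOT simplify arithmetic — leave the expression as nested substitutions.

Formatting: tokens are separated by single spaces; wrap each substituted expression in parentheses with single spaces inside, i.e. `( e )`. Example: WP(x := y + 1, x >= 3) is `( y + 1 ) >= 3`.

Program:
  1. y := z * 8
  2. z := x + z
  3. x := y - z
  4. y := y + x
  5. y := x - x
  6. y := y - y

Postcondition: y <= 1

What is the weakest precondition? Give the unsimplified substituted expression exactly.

Answer: ( ( ( ( z * 8 ) - ( x + z ) ) - ( ( z * 8 ) - ( x + z ) ) ) - ( ( ( z * 8 ) - ( x + z ) ) - ( ( z * 8 ) - ( x + z ) ) ) ) <= 1

Derivation:
post: y <= 1
stmt 6: y := y - y  -- replace 1 occurrence(s) of y with (y - y)
  => ( y - y ) <= 1
stmt 5: y := x - x  -- replace 2 occurrence(s) of y with (x - x)
  => ( ( x - x ) - ( x - x ) ) <= 1
stmt 4: y := y + x  -- replace 0 occurrence(s) of y with (y + x)
  => ( ( x - x ) - ( x - x ) ) <= 1
stmt 3: x := y - z  -- replace 4 occurrence(s) of x with (y - z)
  => ( ( ( y - z ) - ( y - z ) ) - ( ( y - z ) - ( y - z ) ) ) <= 1
stmt 2: z := x + z  -- replace 4 occurrence(s) of z with (x + z)
  => ( ( ( y - ( x + z ) ) - ( y - ( x + z ) ) ) - ( ( y - ( x + z ) ) - ( y - ( x + z ) ) ) ) <= 1
stmt 1: y := z * 8  -- replace 4 occurrence(s) of y with (z * 8)
  => ( ( ( ( z * 8 ) - ( x + z ) ) - ( ( z * 8 ) - ( x + z ) ) ) - ( ( ( z * 8 ) - ( x + z ) ) - ( ( z * 8 ) - ( x + z ) ) ) ) <= 1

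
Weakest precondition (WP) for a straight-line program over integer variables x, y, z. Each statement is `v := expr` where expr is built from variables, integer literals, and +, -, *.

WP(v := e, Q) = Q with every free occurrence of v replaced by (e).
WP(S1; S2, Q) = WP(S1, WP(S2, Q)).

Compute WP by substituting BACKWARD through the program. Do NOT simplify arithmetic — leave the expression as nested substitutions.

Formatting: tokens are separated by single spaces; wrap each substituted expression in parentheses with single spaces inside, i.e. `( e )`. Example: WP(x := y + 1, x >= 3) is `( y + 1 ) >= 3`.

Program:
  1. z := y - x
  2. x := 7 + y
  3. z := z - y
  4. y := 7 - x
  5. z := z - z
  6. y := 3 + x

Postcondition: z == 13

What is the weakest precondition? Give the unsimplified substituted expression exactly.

post: z == 13
stmt 6: y := 3 + x  -- replace 0 occurrence(s) of y with (3 + x)
  => z == 13
stmt 5: z := z - z  -- replace 1 occurrence(s) of z with (z - z)
  => ( z - z ) == 13
stmt 4: y := 7 - x  -- replace 0 occurrence(s) of y with (7 - x)
  => ( z - z ) == 13
stmt 3: z := z - y  -- replace 2 occurrence(s) of z with (z - y)
  => ( ( z - y ) - ( z - y ) ) == 13
stmt 2: x := 7 + y  -- replace 0 occurrence(s) of x with (7 + y)
  => ( ( z - y ) - ( z - y ) ) == 13
stmt 1: z := y - x  -- replace 2 occurrence(s) of z with (y - x)
  => ( ( ( y - x ) - y ) - ( ( y - x ) - y ) ) == 13

Answer: ( ( ( y - x ) - y ) - ( ( y - x ) - y ) ) == 13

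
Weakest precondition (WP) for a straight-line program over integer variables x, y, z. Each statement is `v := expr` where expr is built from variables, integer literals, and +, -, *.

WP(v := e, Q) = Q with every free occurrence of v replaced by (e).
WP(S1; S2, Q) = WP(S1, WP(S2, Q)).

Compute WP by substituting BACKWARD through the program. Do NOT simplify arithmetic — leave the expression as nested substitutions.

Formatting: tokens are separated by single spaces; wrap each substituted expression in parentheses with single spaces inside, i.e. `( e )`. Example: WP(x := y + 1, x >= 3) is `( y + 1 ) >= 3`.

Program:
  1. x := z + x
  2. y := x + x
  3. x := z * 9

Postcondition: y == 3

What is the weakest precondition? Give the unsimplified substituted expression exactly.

post: y == 3
stmt 3: x := z * 9  -- replace 0 occurrence(s) of x with (z * 9)
  => y == 3
stmt 2: y := x + x  -- replace 1 occurrence(s) of y with (x + x)
  => ( x + x ) == 3
stmt 1: x := z + x  -- replace 2 occurrence(s) of x with (z + x)
  => ( ( z + x ) + ( z + x ) ) == 3

Answer: ( ( z + x ) + ( z + x ) ) == 3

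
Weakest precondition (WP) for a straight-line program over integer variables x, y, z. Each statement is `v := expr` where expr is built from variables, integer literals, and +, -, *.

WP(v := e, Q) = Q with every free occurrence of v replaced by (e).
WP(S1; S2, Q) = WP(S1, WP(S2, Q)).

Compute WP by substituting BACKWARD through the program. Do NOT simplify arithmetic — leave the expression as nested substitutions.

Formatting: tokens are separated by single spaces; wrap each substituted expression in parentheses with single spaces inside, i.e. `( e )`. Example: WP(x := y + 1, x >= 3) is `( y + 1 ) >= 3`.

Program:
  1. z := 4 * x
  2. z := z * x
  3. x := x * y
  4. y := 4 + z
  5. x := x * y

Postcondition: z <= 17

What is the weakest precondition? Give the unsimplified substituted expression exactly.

post: z <= 17
stmt 5: x := x * y  -- replace 0 occurrence(s) of x with (x * y)
  => z <= 17
stmt 4: y := 4 + z  -- replace 0 occurrence(s) of y with (4 + z)
  => z <= 17
stmt 3: x := x * y  -- replace 0 occurrence(s) of x with (x * y)
  => z <= 17
stmt 2: z := z * x  -- replace 1 occurrence(s) of z with (z * x)
  => ( z * x ) <= 17
stmt 1: z := 4 * x  -- replace 1 occurrence(s) of z with (4 * x)
  => ( ( 4 * x ) * x ) <= 17

Answer: ( ( 4 * x ) * x ) <= 17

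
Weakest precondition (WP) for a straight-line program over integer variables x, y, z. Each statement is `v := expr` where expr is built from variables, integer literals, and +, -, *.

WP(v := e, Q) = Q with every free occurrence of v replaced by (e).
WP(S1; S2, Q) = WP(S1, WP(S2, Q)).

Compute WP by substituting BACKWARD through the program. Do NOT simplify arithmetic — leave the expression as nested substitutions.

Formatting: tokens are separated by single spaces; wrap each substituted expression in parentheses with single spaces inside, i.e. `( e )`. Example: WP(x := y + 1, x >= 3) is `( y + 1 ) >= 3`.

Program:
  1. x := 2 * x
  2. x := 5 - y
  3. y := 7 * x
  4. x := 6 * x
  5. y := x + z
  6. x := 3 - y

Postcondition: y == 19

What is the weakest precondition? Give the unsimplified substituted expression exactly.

post: y == 19
stmt 6: x := 3 - y  -- replace 0 occurrence(s) of x with (3 - y)
  => y == 19
stmt 5: y := x + z  -- replace 1 occurrence(s) of y with (x + z)
  => ( x + z ) == 19
stmt 4: x := 6 * x  -- replace 1 occurrence(s) of x with (6 * x)
  => ( ( 6 * x ) + z ) == 19
stmt 3: y := 7 * x  -- replace 0 occurrence(s) of y with (7 * x)
  => ( ( 6 * x ) + z ) == 19
stmt 2: x := 5 - y  -- replace 1 occurrence(s) of x with (5 - y)
  => ( ( 6 * ( 5 - y ) ) + z ) == 19
stmt 1: x := 2 * x  -- replace 0 occurrence(s) of x with (2 * x)
  => ( ( 6 * ( 5 - y ) ) + z ) == 19

Answer: ( ( 6 * ( 5 - y ) ) + z ) == 19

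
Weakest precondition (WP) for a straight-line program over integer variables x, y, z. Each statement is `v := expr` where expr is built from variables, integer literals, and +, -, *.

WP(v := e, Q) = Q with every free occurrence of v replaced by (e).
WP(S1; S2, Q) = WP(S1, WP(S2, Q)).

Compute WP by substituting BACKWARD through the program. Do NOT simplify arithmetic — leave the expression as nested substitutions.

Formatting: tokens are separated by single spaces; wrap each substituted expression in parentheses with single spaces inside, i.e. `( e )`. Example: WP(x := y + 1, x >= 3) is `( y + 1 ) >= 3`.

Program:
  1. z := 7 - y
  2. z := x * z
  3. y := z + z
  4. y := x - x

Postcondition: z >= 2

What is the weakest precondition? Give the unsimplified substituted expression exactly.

post: z >= 2
stmt 4: y := x - x  -- replace 0 occurrence(s) of y with (x - x)
  => z >= 2
stmt 3: y := z + z  -- replace 0 occurrence(s) of y with (z + z)
  => z >= 2
stmt 2: z := x * z  -- replace 1 occurrence(s) of z with (x * z)
  => ( x * z ) >= 2
stmt 1: z := 7 - y  -- replace 1 occurrence(s) of z with (7 - y)
  => ( x * ( 7 - y ) ) >= 2

Answer: ( x * ( 7 - y ) ) >= 2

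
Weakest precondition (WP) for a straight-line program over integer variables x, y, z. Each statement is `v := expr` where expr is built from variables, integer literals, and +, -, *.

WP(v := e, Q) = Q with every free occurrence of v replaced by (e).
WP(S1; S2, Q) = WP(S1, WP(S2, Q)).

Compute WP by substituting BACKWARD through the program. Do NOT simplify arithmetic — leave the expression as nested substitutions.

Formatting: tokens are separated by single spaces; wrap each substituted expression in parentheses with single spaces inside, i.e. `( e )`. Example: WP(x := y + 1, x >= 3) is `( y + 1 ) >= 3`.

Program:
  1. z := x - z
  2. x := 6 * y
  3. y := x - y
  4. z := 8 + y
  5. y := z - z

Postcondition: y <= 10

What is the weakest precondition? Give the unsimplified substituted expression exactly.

post: y <= 10
stmt 5: y := z - z  -- replace 1 occurrence(s) of y with (z - z)
  => ( z - z ) <= 10
stmt 4: z := 8 + y  -- replace 2 occurrence(s) of z with (8 + y)
  => ( ( 8 + y ) - ( 8 + y ) ) <= 10
stmt 3: y := x - y  -- replace 2 occurrence(s) of y with (x - y)
  => ( ( 8 + ( x - y ) ) - ( 8 + ( x - y ) ) ) <= 10
stmt 2: x := 6 * y  -- replace 2 occurrence(s) of x with (6 * y)
  => ( ( 8 + ( ( 6 * y ) - y ) ) - ( 8 + ( ( 6 * y ) - y ) ) ) <= 10
stmt 1: z := x - z  -- replace 0 occurrence(s) of z with (x - z)
  => ( ( 8 + ( ( 6 * y ) - y ) ) - ( 8 + ( ( 6 * y ) - y ) ) ) <= 10

Answer: ( ( 8 + ( ( 6 * y ) - y ) ) - ( 8 + ( ( 6 * y ) - y ) ) ) <= 10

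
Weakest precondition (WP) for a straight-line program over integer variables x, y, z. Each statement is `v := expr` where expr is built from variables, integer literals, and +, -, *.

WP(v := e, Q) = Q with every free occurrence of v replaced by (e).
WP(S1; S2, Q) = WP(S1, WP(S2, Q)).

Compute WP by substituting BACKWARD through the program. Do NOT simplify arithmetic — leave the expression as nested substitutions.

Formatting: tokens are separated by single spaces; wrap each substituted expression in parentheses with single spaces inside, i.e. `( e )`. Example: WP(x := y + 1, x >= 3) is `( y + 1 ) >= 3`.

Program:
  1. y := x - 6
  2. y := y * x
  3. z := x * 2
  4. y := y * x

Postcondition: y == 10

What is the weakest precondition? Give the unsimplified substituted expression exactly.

Answer: ( ( ( x - 6 ) * x ) * x ) == 10

Derivation:
post: y == 10
stmt 4: y := y * x  -- replace 1 occurrence(s) of y with (y * x)
  => ( y * x ) == 10
stmt 3: z := x * 2  -- replace 0 occurrence(s) of z with (x * 2)
  => ( y * x ) == 10
stmt 2: y := y * x  -- replace 1 occurrence(s) of y with (y * x)
  => ( ( y * x ) * x ) == 10
stmt 1: y := x - 6  -- replace 1 occurrence(s) of y with (x - 6)
  => ( ( ( x - 6 ) * x ) * x ) == 10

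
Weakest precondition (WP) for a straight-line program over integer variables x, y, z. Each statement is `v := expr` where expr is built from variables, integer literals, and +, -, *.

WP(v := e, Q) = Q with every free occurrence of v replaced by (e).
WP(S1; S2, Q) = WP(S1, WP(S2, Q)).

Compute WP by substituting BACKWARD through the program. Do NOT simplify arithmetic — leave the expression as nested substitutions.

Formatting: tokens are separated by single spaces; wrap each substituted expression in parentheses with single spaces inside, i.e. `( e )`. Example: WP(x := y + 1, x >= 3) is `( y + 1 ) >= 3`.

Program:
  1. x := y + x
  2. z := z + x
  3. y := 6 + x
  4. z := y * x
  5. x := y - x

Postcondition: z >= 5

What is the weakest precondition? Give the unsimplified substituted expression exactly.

Answer: ( ( 6 + ( y + x ) ) * ( y + x ) ) >= 5

Derivation:
post: z >= 5
stmt 5: x := y - x  -- replace 0 occurrence(s) of x with (y - x)
  => z >= 5
stmt 4: z := y * x  -- replace 1 occurrence(s) of z with (y * x)
  => ( y * x ) >= 5
stmt 3: y := 6 + x  -- replace 1 occurrence(s) of y with (6 + x)
  => ( ( 6 + x ) * x ) >= 5
stmt 2: z := z + x  -- replace 0 occurrence(s) of z with (z + x)
  => ( ( 6 + x ) * x ) >= 5
stmt 1: x := y + x  -- replace 2 occurrence(s) of x with (y + x)
  => ( ( 6 + ( y + x ) ) * ( y + x ) ) >= 5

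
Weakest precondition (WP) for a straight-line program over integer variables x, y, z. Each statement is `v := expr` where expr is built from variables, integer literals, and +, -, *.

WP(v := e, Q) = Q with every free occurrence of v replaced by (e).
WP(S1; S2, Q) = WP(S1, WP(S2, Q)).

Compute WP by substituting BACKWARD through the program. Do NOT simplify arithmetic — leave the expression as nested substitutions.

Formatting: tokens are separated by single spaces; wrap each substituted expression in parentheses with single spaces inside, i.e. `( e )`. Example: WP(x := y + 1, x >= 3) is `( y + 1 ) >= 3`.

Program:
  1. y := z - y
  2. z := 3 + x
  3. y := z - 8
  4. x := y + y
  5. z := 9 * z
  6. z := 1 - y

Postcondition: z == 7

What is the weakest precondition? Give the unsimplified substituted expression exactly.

Answer: ( 1 - ( ( 3 + x ) - 8 ) ) == 7

Derivation:
post: z == 7
stmt 6: z := 1 - y  -- replace 1 occurrence(s) of z with (1 - y)
  => ( 1 - y ) == 7
stmt 5: z := 9 * z  -- replace 0 occurrence(s) of z with (9 * z)
  => ( 1 - y ) == 7
stmt 4: x := y + y  -- replace 0 occurrence(s) of x with (y + y)
  => ( 1 - y ) == 7
stmt 3: y := z - 8  -- replace 1 occurrence(s) of y with (z - 8)
  => ( 1 - ( z - 8 ) ) == 7
stmt 2: z := 3 + x  -- replace 1 occurrence(s) of z with (3 + x)
  => ( 1 - ( ( 3 + x ) - 8 ) ) == 7
stmt 1: y := z - y  -- replace 0 occurrence(s) of y with (z - y)
  => ( 1 - ( ( 3 + x ) - 8 ) ) == 7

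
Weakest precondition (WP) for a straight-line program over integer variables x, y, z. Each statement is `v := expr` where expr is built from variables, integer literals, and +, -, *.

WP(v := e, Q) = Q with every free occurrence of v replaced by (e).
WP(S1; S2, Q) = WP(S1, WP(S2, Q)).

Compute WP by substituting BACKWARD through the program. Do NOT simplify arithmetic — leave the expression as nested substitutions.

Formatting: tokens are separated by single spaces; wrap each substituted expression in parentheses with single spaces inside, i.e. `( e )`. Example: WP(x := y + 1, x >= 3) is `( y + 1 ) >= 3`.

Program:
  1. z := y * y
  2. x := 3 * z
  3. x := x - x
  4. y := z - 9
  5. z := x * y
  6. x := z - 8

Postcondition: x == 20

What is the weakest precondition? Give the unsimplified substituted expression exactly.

post: x == 20
stmt 6: x := z - 8  -- replace 1 occurrence(s) of x with (z - 8)
  => ( z - 8 ) == 20
stmt 5: z := x * y  -- replace 1 occurrence(s) of z with (x * y)
  => ( ( x * y ) - 8 ) == 20
stmt 4: y := z - 9  -- replace 1 occurrence(s) of y with (z - 9)
  => ( ( x * ( z - 9 ) ) - 8 ) == 20
stmt 3: x := x - x  -- replace 1 occurrence(s) of x with (x - x)
  => ( ( ( x - x ) * ( z - 9 ) ) - 8 ) == 20
stmt 2: x := 3 * z  -- replace 2 occurrence(s) of x with (3 * z)
  => ( ( ( ( 3 * z ) - ( 3 * z ) ) * ( z - 9 ) ) - 8 ) == 20
stmt 1: z := y * y  -- replace 3 occurrence(s) of z with (y * y)
  => ( ( ( ( 3 * ( y * y ) ) - ( 3 * ( y * y ) ) ) * ( ( y * y ) - 9 ) ) - 8 ) == 20

Answer: ( ( ( ( 3 * ( y * y ) ) - ( 3 * ( y * y ) ) ) * ( ( y * y ) - 9 ) ) - 8 ) == 20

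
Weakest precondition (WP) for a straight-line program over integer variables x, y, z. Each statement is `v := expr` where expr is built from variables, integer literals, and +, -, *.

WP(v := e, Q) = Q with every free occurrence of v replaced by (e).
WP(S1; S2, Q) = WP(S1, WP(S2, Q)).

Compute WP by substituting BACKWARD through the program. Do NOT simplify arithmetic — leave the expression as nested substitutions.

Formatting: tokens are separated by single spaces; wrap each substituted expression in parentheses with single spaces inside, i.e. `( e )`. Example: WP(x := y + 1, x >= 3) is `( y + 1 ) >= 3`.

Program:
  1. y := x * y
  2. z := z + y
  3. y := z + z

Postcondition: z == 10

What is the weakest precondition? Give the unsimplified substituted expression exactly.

Answer: ( z + ( x * y ) ) == 10

Derivation:
post: z == 10
stmt 3: y := z + z  -- replace 0 occurrence(s) of y with (z + z)
  => z == 10
stmt 2: z := z + y  -- replace 1 occurrence(s) of z with (z + y)
  => ( z + y ) == 10
stmt 1: y := x * y  -- replace 1 occurrence(s) of y with (x * y)
  => ( z + ( x * y ) ) == 10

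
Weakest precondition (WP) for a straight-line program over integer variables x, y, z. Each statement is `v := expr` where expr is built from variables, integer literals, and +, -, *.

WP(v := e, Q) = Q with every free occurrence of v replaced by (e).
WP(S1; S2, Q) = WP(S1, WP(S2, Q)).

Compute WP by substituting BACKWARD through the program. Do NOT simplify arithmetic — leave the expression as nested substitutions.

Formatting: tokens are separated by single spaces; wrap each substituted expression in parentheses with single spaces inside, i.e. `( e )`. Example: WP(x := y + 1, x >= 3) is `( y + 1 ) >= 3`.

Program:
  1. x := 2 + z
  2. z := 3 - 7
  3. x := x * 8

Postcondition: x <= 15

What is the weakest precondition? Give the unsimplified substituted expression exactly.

post: x <= 15
stmt 3: x := x * 8  -- replace 1 occurrence(s) of x with (x * 8)
  => ( x * 8 ) <= 15
stmt 2: z := 3 - 7  -- replace 0 occurrence(s) of z with (3 - 7)
  => ( x * 8 ) <= 15
stmt 1: x := 2 + z  -- replace 1 occurrence(s) of x with (2 + z)
  => ( ( 2 + z ) * 8 ) <= 15

Answer: ( ( 2 + z ) * 8 ) <= 15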